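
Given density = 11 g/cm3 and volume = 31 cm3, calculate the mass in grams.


Using mass = density * volume
Density = 11 g/cm3
Volume = 31 cm3
Mass = 11 * 31
= 341 g

341


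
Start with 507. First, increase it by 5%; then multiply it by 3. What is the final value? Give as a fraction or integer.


Start with 507.
Step 1: Increase by 5%: 507 * 105/100 = 10647/20
Step 2: Multiply by 3: 10647/20 * 3 = 31941/20
Final result = 31941/20

31941/20


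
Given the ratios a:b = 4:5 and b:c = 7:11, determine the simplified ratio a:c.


Given a:b = 4:5 and b:c = 7:11
Make b consistent. Multiply first ratio by 7: a:b = 28:35
Multiply second ratio by 5: b:c = 35:55
Now b = 35 in both, so a:b:c = 28:35:55
Therefore a:c = 28:55
Simplify by GCD: a:c = 28:55

28:55


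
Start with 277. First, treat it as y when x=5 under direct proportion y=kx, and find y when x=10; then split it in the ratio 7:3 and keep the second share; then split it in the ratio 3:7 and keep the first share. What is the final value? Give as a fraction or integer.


Start with 277.
Step 1: Direct prop: k = (277)/5; new y = k*10 = 277*10/5 = 554
Step 2: Split 7:3, second share = 554 * 3/10 = 831/5
Step 3: Split 3:7, first share = 831/5 * 3/10 = 2493/50
Final result = 2493/50

2493/50


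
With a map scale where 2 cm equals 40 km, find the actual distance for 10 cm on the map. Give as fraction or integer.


Map scale: 2 cm = 40 km
Measured distance on map = 10 cm
Set up proportion: 10 * 40 / 2
= 400 / 2
= 200 km

200


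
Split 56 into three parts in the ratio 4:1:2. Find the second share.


Ratio = 4:1:2
Total parts = 4 + 1 + 2 = 7
Value per part = 56 / 7 = 8
First share = 4 * 8 = 32
Middle share = 1 * 8 = 8
Third share = 2 * 8 = 16

8


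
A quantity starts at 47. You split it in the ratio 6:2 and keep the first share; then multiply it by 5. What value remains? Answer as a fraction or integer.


Start with 47.
Step 1: Split 6:2, first share = 47 * 6/8 = 141/4
Step 2: Multiply by 5: 141/4 * 5 = 705/4
Final result = 705/4

705/4


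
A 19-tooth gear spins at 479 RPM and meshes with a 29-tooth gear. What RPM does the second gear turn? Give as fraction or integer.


Gear ratio: teeth_A * RPM_A = teeth_B * RPM_B
19 * 479 = 29 * RPM_B
9101 = 29 * RPM_B
RPM_B = 9101 / 29
RPM_B = 9101/29

9101/29


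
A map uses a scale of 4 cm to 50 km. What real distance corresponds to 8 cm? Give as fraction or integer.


Map scale: 4 cm = 50 km
Measured distance on map = 8 cm
Set up proportion: 8 * 50 / 4
= 400 / 4
= 100 km

100


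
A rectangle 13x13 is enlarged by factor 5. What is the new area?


Original dimensions: 13 x 13
Enlargement factor = 5
New width = 13 * 5 = 65
New height = 13 * 5 = 65
New area = 65 * 65 = 4225

4225


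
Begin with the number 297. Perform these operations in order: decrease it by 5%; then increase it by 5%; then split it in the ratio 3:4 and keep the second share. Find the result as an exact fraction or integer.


Start with 297.
Step 1: Decrease by 5%: 297 * 95/100 = 5643/20
Step 2: Increase by 5%: 5643/20 * 105/100 = 118503/400
Step 3: Split 3:4, second share = 118503/400 * 4/7 = 16929/100
Final result = 16929/100

16929/100


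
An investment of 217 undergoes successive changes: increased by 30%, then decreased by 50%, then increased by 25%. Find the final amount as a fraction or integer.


Start: 217
Step 1: increase by 30% => multiply by 130/100
  217 * 130/100 = 2821/10
Step 2: decrease by 50% => multiply by 50/100
  2821/10 * 50/100 = 2821/20
Step 3: increase by 25% => multiply by 125/100
  2821/20 * 125/100 = 2821/16
Final value = 2821/16

2821/16


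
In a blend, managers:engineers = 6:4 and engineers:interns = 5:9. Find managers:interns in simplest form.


Given a:b = 6:4 and b:c = 5:9
Make b consistent. Multiply first ratio by 5: a:b = 30:20
Multiply second ratio by 4: b:c = 20:36
Now b = 20 in both, so a:b:c = 30:20:36
Therefore a:c = 30:36
Simplify by GCD: a:c = 5:6

5:6


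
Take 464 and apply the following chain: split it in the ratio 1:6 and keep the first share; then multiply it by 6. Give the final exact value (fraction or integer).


Start with 464.
Step 1: Split 1:6, first share = 464 * 1/7 = 464/7
Step 2: Multiply by 6: 464/7 * 6 = 2784/7
Final result = 2784/7

2784/7


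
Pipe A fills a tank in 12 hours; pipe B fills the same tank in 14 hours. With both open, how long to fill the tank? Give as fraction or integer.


Rate of A = 1/12 job per hour
Rate of B = 1/14 job per hour
Combined rate = 1/12 + 1/14
Find common denominator: (14 + 12)/(12*14) = 26/168
Combined rate = 13/84 job per hour
Time together = 1 / (13/84) = 84/13 hours

84/13


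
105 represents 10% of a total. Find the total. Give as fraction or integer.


Given: 105 is 10% of the whole
Set up: 105 = 10/100 * whole
whole = 105 * 100 / 10
whole = 10500 / 10
whole = 1050

1050


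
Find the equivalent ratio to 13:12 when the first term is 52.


Original ratio: 13:12
First term target: 52
Scale factor = 52 / 13 = 4
Multiply second term: 12 * 4 = 48
Equivalent ratio = 52:48

52:48


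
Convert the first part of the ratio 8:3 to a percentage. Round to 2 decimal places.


Total parts = 8 + 3 = 11
First part fraction = 8/11
Percentage = (8/11) * 100
= 0.727273 * 100
= 72.73%

72.73


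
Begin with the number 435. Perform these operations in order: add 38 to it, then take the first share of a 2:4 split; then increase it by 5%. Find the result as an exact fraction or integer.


Start with 435.
Step 1: Add 38: 435+38=473; split 2:4 first = 473*2/6 = 473/3
Step 2: Increase by 5%: 473/3 * 105/100 = 3311/20
Final result = 3311/20

3311/20


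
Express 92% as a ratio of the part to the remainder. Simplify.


Part = 92%, Remainder = 8%
Ratio = 92:8
GCD(92, 8) = 4
Simplify: 23:2 = 23:2

23:2


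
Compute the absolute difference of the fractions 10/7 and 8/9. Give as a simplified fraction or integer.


Simplify: 10/7 = 10/7 and 8/9 = 8/9
Find common denominator: LCD = 63
Convert: 90/63 and 56/63
Difference = |90 - 56|/63 = 34/63
Simplified = 34/63

34/63


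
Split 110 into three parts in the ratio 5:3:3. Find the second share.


Ratio = 5:3:3
Total parts = 5 + 3 + 3 = 11
Value per part = 110 / 11 = 10
First share = 5 * 10 = 50
Middle share = 3 * 10 = 30
Third share = 3 * 10 = 30

30


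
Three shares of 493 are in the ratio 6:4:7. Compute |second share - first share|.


Total parts = 6 + 4 + 7 = 17
Value per part = 493 / 17 = 29
Shares: 6*29=174, 4*29=116, 7*29=203
Second share = 116, first share = 174
Difference = |116 - 174| = 58

58


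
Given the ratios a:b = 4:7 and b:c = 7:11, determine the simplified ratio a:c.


Given a:b = 4:7 and b:c = 7:11
Make b consistent. Multiply first ratio by 7: a:b = 28:49
Multiply second ratio by 7: b:c = 49:77
Now b = 49 in both, so a:b:c = 28:49:77
Therefore a:c = 28:77
Simplify by GCD: a:c = 4:11

4:11


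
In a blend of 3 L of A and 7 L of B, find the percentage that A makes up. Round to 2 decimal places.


Volume of A = 3 L
Volume of B = 7 L
Total volume = 3 + 7 = 10 L
Percentage of A = (3/10) * 100
= 30.00%

30.00


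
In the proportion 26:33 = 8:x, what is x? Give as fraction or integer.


Setting up: 26/33 = 8/x
Cross multiply: 26 * x = 33 * 8
26x = 264
x = 264/26
x = 132/13

132/13


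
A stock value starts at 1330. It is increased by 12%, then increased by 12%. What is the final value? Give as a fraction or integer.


Start: 1330
Step 1: increase by 12% => multiply by 112/100
  1330 * 112/100 = 7448/5
Step 2: increase by 12% => multiply by 112/100
  7448/5 * 112/100 = 208544/125
Final value = 208544/125

208544/125


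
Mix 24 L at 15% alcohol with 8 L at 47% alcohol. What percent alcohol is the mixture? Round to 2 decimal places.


Solute in mixture 1 = 15% of 24 L = 24*15/100 = 18/5 L
Solute in mixture 2 = 47% of 8 L = 8*47/100 = 94/25 L
Total solute = 18/5 + 94/25 = 184/25 L
Total volume = 24 + 8 = 32 L
Final concentration = 184/25/32 * 100 = 23.00%

23.00


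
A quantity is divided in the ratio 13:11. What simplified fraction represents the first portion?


Total parts = 13 + 11 = 24
First part fraction = 13/24
Simplify: 13/24 = 13/24

13/24


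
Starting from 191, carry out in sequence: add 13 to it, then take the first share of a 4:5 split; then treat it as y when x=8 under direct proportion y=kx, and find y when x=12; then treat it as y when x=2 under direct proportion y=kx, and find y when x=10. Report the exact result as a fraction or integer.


Start with 191.
Step 1: Add 13: 191+13=204; split 4:5 first = 204*4/9 = 272/3
Step 2: Direct prop: k = (272/3)/8; new y = k*12 = 272/3*12/8 = 136
Step 3: Direct prop: k = (136)/2; new y = k*10 = 136*10/2 = 680
Final result = 680

680


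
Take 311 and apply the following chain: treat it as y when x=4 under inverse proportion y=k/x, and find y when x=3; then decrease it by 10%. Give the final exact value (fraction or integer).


Start with 311.
Step 1: Inverse prop: k = (311)*4; new y = k/3 = 311*4/3 = 1244/3
Step 2: Decrease by 10%: 1244/3 * 90/100 = 1866/5
Final result = 1866/5

1866/5


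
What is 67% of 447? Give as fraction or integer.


Compute 67% of 447
Convert percentage: 67% = 67/100
Multiply: 447 * 67/100
= 29949/100
= 29949/100

29949/100


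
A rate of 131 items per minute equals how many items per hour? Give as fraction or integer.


Converting from per minute to per hour
Rate = 131 items per minute
Multiply by 60: 131 * 60
= 7860 items per hour

7860


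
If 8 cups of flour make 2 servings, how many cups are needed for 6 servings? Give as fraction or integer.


Original: 8 cups for 2 servings
Target servings = 6
Scaling factor = 6/2
New amount = 8 * 6/2
= 48/2
= 24 cups

24


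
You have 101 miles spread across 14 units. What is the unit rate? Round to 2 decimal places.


Total miles = 101
Number of units = 14
Unit rate = 101 / 14
= 7.21 miles per unit

7.21


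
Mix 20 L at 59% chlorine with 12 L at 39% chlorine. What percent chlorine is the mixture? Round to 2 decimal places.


Solute in mixture 1 = 59% of 20 L = 20*59/100 = 59/5 L
Solute in mixture 2 = 39% of 12 L = 12*39/100 = 117/25 L
Total solute = 59/5 + 117/25 = 412/25 L
Total volume = 20 + 12 = 32 L
Final concentration = 412/25/32 * 100 = 51.50%

51.50


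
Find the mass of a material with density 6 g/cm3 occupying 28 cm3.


Using mass = density * volume
Density = 6 g/cm3
Volume = 28 cm3
Mass = 6 * 28
= 168 g

168


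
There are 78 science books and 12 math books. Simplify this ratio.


Find GCD(78, 12)
GCD = 6
Divide both by 6: 78/6 = 13, 12/6 = 2
Simplified ratio = 13:2

13:2


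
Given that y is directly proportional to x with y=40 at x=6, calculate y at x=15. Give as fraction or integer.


Direct proportion: y = kx
Find k: k = 40/6 = 20/3
Compute y at x=15: y = 20/3 * 15
y = 100

100


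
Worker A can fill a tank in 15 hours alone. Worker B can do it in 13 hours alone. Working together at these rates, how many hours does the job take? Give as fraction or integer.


Rate of A = 1/15 job per hour
Rate of B = 1/13 job per hour
Combined rate = 1/15 + 1/13
Find common denominator: (13 + 15)/(15*13) = 28/195
Combined rate = 28/195 job per hour
Time together = 1 / (28/195) = 195/28 hours

195/28


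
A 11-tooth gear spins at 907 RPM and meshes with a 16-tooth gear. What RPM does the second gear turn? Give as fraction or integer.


Gear ratio: teeth_A * RPM_A = teeth_B * RPM_B
11 * 907 = 16 * RPM_B
9977 = 16 * RPM_B
RPM_B = 9977 / 16
RPM_B = 9977/16

9977/16


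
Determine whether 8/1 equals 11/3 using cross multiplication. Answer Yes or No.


Cross multiply to check 8/1 = 11/3
Left cross product: 8 * 3 = 24
Right cross product: 1 * 11 = 11
24 != 11
Not equal, so proportions differ => No

No


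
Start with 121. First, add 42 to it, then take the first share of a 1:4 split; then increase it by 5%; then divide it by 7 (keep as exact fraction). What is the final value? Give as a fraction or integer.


Start with 121.
Step 1: Add 42: 121+42=163; split 1:4 first = 163*1/5 = 163/5
Step 2: Increase by 5%: 163/5 * 105/100 = 3423/100
Step 3: Divide by 7: 3423/100 / 7 = 489/100
Final result = 489/100

489/100


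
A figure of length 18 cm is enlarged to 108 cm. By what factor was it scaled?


Original length = 18 cm
Scaled length = 108 cm
Scale factor = 108 / 18
= 6

6


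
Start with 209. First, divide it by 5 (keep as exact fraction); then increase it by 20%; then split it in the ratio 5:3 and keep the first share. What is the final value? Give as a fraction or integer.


Start with 209.
Step 1: Divide by 5: 209 / 5 = 209/5
Step 2: Increase by 20%: 209/5 * 120/100 = 1254/25
Step 3: Split 5:3, first share = 1254/25 * 5/8 = 627/20
Final result = 627/20

627/20


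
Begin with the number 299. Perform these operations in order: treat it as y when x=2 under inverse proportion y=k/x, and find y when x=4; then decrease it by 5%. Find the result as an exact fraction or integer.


Start with 299.
Step 1: Inverse prop: k = (299)*2; new y = k/4 = 299*2/4 = 299/2
Step 2: Decrease by 5%: 299/2 * 95/100 = 5681/40
Final result = 5681/40

5681/40


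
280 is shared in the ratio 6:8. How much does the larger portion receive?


Total parts = 6 + 8 = 14
Value per part = 280 / 14 = 20
First share = 6 * 20 = 120
Second share = 8 * 20 = 160
Larger share = 160

160


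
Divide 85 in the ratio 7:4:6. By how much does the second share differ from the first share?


Total parts = 7 + 4 + 6 = 17
Value per part = 85 / 17 = 5
Shares: 7*5=35, 4*5=20, 6*5=30
Second share = 20, first share = 35
Difference = |20 - 35| = 15

15


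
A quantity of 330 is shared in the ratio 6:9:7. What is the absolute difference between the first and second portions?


Total parts = 6 + 9 + 7 = 22
Value per part = 330 / 22 = 15
Shares: 6*15=90, 9*15=135, 7*15=105
First share = 90, second share = 135
Difference = |90 - 135| = 45

45


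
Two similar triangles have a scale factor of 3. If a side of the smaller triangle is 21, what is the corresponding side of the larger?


Similar triangles have proportional sides
Scale factor = 3
Smaller side = 21
Corresponding larger side = 21 * 3
= 63

63


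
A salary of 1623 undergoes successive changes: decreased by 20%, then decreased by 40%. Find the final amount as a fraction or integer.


Start: 1623
Step 1: decrease by 20% => multiply by 80/100
  1623 * 80/100 = 6492/5
Step 2: decrease by 40% => multiply by 60/100
  6492/5 * 60/100 = 19476/25
Final value = 19476/25

19476/25


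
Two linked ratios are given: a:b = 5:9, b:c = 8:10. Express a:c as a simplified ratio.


Given a:b = 5:9 and b:c = 8:10
Make b consistent. Multiply first ratio by 8: a:b = 40:72
Multiply second ratio by 9: b:c = 72:90
Now b = 72 in both, so a:b:c = 40:72:90
Therefore a:c = 40:90
Simplify by GCD: a:c = 4:9

4:9


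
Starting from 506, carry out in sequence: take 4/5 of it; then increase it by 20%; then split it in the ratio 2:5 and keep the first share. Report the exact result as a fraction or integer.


Start with 506.
Step 1: Take 4/5: 506 * 4/5 = 2024/5
Step 2: Increase by 20%: 2024/5 * 120/100 = 12144/25
Step 3: Split 2:5, first share = 12144/25 * 2/7 = 24288/175
Final result = 24288/175

24288/175


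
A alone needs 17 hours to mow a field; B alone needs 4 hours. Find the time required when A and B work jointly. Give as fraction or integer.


Rate of A = 1/17 job per hour
Rate of B = 1/4 job per hour
Combined rate = 1/17 + 1/4
Find common denominator: (4 + 17)/(17*4) = 21/68
Combined rate = 21/68 job per hour
Time together = 1 / (21/68) = 68/21 hours

68/21


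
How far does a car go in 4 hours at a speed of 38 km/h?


Using distance = speed * time
Speed = 38 km/h
Time = 4 hours
Distance = 38 * 4
= 152 km

152


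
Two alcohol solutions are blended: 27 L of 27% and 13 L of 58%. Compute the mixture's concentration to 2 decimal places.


Solute in mixture 1 = 27% of 27 L = 27*27/100 = 729/100 L
Solute in mixture 2 = 58% of 13 L = 13*58/100 = 377/50 L
Total solute = 729/100 + 377/50 = 1483/100 L
Total volume = 27 + 13 = 40 L
Final concentration = 1483/100/40 * 100 = 37.08%

37.08


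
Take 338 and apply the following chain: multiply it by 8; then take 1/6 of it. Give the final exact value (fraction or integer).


Start with 338.
Step 1: Multiply by 8: 338 * 8 = 2704
Step 2: Take 1/6: 2704 * 1/6 = 1352/3
Final result = 1352/3

1352/3


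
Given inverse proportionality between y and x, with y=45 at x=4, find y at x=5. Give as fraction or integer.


Inverse proportion: y = k/x
Find k: k = 4 * 45 = 180
Compute y at x=5: y = 180/5
y = 36

36


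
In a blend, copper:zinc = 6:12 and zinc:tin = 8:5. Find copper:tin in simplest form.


Given a:b = 6:12 and b:c = 8:5
Make b consistent. Multiply first ratio by 8: a:b = 48:96
Multiply second ratio by 12: b:c = 96:60
Now b = 96 in both, so a:b:c = 48:96:60
Therefore a:c = 48:60
Simplify by GCD: a:c = 4:5

4:5


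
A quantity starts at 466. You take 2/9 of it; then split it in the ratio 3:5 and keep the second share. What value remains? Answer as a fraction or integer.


Start with 466.
Step 1: Take 2/9: 466 * 2/9 = 932/9
Step 2: Split 3:5, second share = 932/9 * 5/8 = 1165/18
Final result = 1165/18

1165/18


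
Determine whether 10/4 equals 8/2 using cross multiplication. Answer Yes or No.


Cross multiply to check 10/4 = 8/2
Left cross product: 10 * 2 = 20
Right cross product: 4 * 8 = 32
20 != 32
Not equal, so proportions differ => No

No


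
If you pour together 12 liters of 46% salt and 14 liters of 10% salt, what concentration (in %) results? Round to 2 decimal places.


Solute in mixture 1 = 46% of 12 L = 12*46/100 = 138/25 L
Solute in mixture 2 = 10% of 14 L = 14*10/100 = 7/5 L
Total solute = 138/25 + 7/5 = 173/25 L
Total volume = 12 + 14 = 26 L
Final concentration = 173/25/26 * 100 = 26.62%

26.62


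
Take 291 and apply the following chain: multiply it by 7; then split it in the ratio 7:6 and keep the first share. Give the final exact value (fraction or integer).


Start with 291.
Step 1: Multiply by 7: 291 * 7 = 2037
Step 2: Split 7:6, first share = 2037 * 7/13 = 14259/13
Final result = 14259/13

14259/13


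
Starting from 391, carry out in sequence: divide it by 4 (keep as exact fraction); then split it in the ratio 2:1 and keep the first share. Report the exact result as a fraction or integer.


Start with 391.
Step 1: Divide by 4: 391 / 4 = 391/4
Step 2: Split 2:1, first share = 391/4 * 2/3 = 391/6
Final result = 391/6

391/6


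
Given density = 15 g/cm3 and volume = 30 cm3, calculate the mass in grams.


Using mass = density * volume
Density = 15 g/cm3
Volume = 30 cm3
Mass = 15 * 30
= 450 g

450


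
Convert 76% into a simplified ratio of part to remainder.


Part = 76%, Remainder = 24%
Ratio = 76:24
GCD(76, 24) = 4
Simplify: 19:6 = 19:6

19:6


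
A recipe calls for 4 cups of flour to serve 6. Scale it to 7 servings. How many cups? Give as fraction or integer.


Original: 4 cups for 6 servings
Target servings = 7
Scaling factor = 7/6
New amount = 4 * 7/6
= 28/6
= 14/3 cups

14/3


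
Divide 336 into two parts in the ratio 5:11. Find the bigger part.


Total parts = 5 + 11 = 16
Value per part = 336 / 16 = 21
First share = 5 * 21 = 105
Second share = 11 * 21 = 231
Larger share = 231

231


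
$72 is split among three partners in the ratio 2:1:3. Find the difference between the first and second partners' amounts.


Total parts = 2 + 1 + 3 = 6
Value per part = 72 / 6 = 12
Shares: 2*12=24, 1*12=12, 3*12=36
First share = 24, second share = 12
Difference = |24 - 12| = 12

12


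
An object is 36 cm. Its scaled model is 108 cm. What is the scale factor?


Original length = 36 cm
Scaled length = 108 cm
Scale factor = 108 / 36
= 3

3


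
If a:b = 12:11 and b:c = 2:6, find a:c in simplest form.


Given a:b = 12:11 and b:c = 2:6
Make b consistent. Multiply first ratio by 2: a:b = 24:22
Multiply second ratio by 11: b:c = 22:66
Now b = 22 in both, so a:b:c = 24:22:66
Therefore a:c = 24:66
Simplify by GCD: a:c = 4:11

4:11


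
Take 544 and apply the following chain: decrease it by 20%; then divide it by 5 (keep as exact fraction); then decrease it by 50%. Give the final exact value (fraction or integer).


Start with 544.
Step 1: Decrease by 20%: 544 * 80/100 = 2176/5
Step 2: Divide by 5: 2176/5 / 5 = 2176/25
Step 3: Decrease by 50%: 2176/25 * 50/100 = 1088/25
Final result = 1088/25

1088/25


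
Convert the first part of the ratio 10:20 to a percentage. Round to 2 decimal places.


Total parts = 10 + 20 = 30
First part fraction = 10/30
Percentage = (10/30) * 100
= 0.333333 * 100
= 33.33%

33.33


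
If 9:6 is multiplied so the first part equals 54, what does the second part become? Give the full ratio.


Original ratio: 9:6
First term target: 54
Scale factor = 54 / 9 = 6
Multiply second term: 6 * 6 = 36
Equivalent ratio = 54:36

54:36


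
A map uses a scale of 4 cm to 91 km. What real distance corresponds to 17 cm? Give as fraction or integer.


Map scale: 4 cm = 91 km
Measured distance on map = 17 cm
Set up proportion: 17 * 91 / 4
= 1547 / 4
= 1547/4 km

1547/4


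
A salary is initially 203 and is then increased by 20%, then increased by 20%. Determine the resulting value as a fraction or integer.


Start: 203
Step 1: increase by 20% => multiply by 120/100
  203 * 120/100 = 1218/5
Step 2: increase by 20% => multiply by 120/100
  1218/5 * 120/100 = 7308/25
Final value = 7308/25

7308/25


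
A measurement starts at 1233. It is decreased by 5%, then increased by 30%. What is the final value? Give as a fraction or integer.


Start: 1233
Step 1: decrease by 5% => multiply by 95/100
  1233 * 95/100 = 23427/20
Step 2: increase by 30% => multiply by 130/100
  23427/20 * 130/100 = 304551/200
Final value = 304551/200

304551/200


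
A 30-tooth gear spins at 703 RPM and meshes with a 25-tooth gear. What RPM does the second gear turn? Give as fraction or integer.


Gear ratio: teeth_A * RPM_A = teeth_B * RPM_B
30 * 703 = 25 * RPM_B
21090 = 25 * RPM_B
RPM_B = 21090 / 25
RPM_B = 4218/5

4218/5


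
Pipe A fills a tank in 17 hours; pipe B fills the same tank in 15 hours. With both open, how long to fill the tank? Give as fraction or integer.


Rate of A = 1/17 job per hour
Rate of B = 1/15 job per hour
Combined rate = 1/17 + 1/15
Find common denominator: (15 + 17)/(17*15) = 32/255
Combined rate = 32/255 job per hour
Time together = 1 / (32/255) = 255/32 hours

255/32


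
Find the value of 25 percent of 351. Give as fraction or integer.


Compute 25% of 351
Convert percentage: 25% = 25/100
Multiply: 351 * 25/100
= 8775/100
= 351/4

351/4


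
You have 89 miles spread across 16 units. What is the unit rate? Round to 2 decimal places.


Total miles = 89
Number of units = 16
Unit rate = 89 / 16
= 5.56 miles per unit

5.56


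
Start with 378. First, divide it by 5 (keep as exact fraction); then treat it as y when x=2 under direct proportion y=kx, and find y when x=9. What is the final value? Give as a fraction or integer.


Start with 378.
Step 1: Divide by 5: 378 / 5 = 378/5
Step 2: Direct prop: k = (378/5)/2; new y = k*9 = 378/5*9/2 = 1701/5
Final result = 1701/5

1701/5


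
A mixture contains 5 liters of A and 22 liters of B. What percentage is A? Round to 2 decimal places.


Volume of A = 5 L
Volume of B = 22 L
Total volume = 5 + 22 = 27 L
Percentage of A = (5/27) * 100
= 18.52%

18.52


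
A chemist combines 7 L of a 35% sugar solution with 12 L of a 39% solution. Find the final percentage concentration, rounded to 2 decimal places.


Solute in mixture 1 = 35% of 7 L = 7*35/100 = 49/20 L
Solute in mixture 2 = 39% of 12 L = 12*39/100 = 117/25 L
Total solute = 49/20 + 117/25 = 713/100 L
Total volume = 7 + 12 = 19 L
Final concentration = 713/100/19 * 100 = 37.53%

37.53


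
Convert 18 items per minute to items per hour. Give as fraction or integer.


Converting from per minute to per hour
Rate = 18 items per minute
Multiply by 60: 18 * 60
= 1080 items per hour

1080


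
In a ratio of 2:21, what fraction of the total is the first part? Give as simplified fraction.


Total parts = 2 + 21 = 23
First part fraction = 2/23
Simplify: 2/23 = 2/23

2/23


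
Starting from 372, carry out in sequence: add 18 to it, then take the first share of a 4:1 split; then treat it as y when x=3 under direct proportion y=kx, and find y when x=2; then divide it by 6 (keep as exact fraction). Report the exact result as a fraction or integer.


Start with 372.
Step 1: Add 18: 372+18=390; split 4:1 first = 390*4/5 = 312
Step 2: Direct prop: k = (312)/3; new y = k*2 = 312*2/3 = 208
Step 3: Divide by 6: 208 / 6 = 104/3
Final result = 104/3

104/3


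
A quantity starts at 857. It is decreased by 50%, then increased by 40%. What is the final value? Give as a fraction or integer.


Start: 857
Step 1: decrease by 50% => multiply by 50/100
  857 * 50/100 = 857/2
Step 2: increase by 40% => multiply by 140/100
  857/2 * 140/100 = 5999/10
Final value = 5999/10

5999/10


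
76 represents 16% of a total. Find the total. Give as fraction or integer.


Given: 76 is 16% of the whole
Set up: 76 = 16/100 * whole
whole = 76 * 100 / 16
whole = 7600 / 16
whole = 475

475


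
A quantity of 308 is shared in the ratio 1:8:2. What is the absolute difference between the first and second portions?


Total parts = 1 + 8 + 2 = 11
Value per part = 308 / 11 = 28
Shares: 1*28=28, 8*28=224, 2*28=56
First share = 28, second share = 224
Difference = |28 - 224| = 196

196


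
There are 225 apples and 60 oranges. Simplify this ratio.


Find GCD(225, 60)
GCD = 15
Divide both by 15: 225/15 = 15, 60/15 = 4
Simplified ratio = 15:4

15:4


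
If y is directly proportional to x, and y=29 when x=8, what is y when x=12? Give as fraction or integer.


Direct proportion: y = kx
Find k: k = 29/8 = 29/8
Compute y at x=12: y = 29/8 * 12
y = 87/2

87/2


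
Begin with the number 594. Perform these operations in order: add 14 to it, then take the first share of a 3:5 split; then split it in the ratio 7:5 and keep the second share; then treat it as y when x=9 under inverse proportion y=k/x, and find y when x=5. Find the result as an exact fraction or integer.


Start with 594.
Step 1: Add 14: 594+14=608; split 3:5 first = 608*3/8 = 228
Step 2: Split 7:5, second share = 228 * 5/12 = 95
Step 3: Inverse prop: k = (95)*9; new y = k/5 = 95*9/5 = 171
Final result = 171

171


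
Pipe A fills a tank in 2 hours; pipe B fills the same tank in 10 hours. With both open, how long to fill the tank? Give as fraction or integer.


Rate of A = 1/2 job per hour
Rate of B = 1/10 job per hour
Combined rate = 1/2 + 1/10
Find common denominator: (10 + 2)/(2*10) = 12/20
Combined rate = 3/5 job per hour
Time together = 1 / (3/5) = 5/3 hours

5/3


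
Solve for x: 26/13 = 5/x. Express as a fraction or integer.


Setting up: 26/13 = 5/x
Cross multiply: 26 * x = 13 * 5
26x = 65
x = 65/26
x = 5/2

5/2


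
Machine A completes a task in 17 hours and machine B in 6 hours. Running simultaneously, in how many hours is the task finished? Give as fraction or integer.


Rate of A = 1/17 job per hour
Rate of B = 1/6 job per hour
Combined rate = 1/17 + 1/6
Find common denominator: (6 + 17)/(17*6) = 23/102
Combined rate = 23/102 job per hour
Time together = 1 / (23/102) = 102/23 hours

102/23


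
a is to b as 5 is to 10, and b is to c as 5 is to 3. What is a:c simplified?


Given a:b = 5:10 and b:c = 5:3
Make b consistent. Multiply first ratio by 5: a:b = 25:50
Multiply second ratio by 10: b:c = 50:30
Now b = 50 in both, so a:b:c = 25:50:30
Therefore a:c = 25:30
Simplify by GCD: a:c = 5:6

5:6


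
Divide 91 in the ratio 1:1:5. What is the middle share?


Ratio = 1:1:5
Total parts = 1 + 1 + 5 = 7
Value per part = 91 / 7 = 13
First share = 1 * 13 = 13
Middle share = 1 * 13 = 13
Third share = 5 * 13 = 65

13


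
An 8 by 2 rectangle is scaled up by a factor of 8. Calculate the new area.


Original dimensions: 8 x 2
Enlargement factor = 8
New width = 8 * 8 = 64
New height = 2 * 8 = 16
New area = 64 * 16 = 1024

1024


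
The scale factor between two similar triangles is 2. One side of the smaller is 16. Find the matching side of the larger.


Similar triangles have proportional sides
Scale factor = 2
Smaller side = 16
Corresponding larger side = 16 * 2
= 32

32


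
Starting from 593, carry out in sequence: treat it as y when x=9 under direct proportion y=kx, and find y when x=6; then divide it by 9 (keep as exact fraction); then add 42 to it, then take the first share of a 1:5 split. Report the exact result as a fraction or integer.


Start with 593.
Step 1: Direct prop: k = (593)/9; new y = k*6 = 593*6/9 = 1186/3
Step 2: Divide by 9: 1186/3 / 9 = 1186/27
Step 3: Add 42: 1186/27+42=2320/27; split 1:5 first = 2320/27*1/6 = 1160/81
Final result = 1160/81

1160/81


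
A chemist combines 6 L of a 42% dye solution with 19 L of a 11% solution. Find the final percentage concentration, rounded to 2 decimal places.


Solute in mixture 1 = 42% of 6 L = 6*42/100 = 63/25 L
Solute in mixture 2 = 11% of 19 L = 19*11/100 = 209/100 L
Total solute = 63/25 + 209/100 = 461/100 L
Total volume = 6 + 19 = 25 L
Final concentration = 461/100/25 * 100 = 18.44%

18.44


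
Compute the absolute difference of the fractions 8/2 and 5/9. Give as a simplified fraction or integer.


Simplify: 8/2 = 4 and 5/9 = 5/9
Find common denominator: LCD = 9
Convert: 36/9 and 5/9
Difference = |36 - 5|/9 = 31/9
Simplified = 31/9

31/9


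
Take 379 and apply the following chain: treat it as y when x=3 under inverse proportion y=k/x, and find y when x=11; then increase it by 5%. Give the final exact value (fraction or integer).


Start with 379.
Step 1: Inverse prop: k = (379)*3; new y = k/11 = 379*3/11 = 1137/11
Step 2: Increase by 5%: 1137/11 * 105/100 = 23877/220
Final result = 23877/220

23877/220


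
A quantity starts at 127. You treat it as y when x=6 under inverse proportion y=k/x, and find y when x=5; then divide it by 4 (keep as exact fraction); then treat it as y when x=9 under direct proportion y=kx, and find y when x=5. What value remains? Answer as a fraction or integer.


Start with 127.
Step 1: Inverse prop: k = (127)*6; new y = k/5 = 127*6/5 = 762/5
Step 2: Divide by 4: 762/5 / 4 = 381/10
Step 3: Direct prop: k = (381/10)/9; new y = k*5 = 381/10*5/9 = 127/6
Final result = 127/6

127/6


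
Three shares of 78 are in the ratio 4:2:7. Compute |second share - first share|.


Total parts = 4 + 2 + 7 = 13
Value per part = 78 / 13 = 6
Shares: 4*6=24, 2*6=12, 7*6=42
Second share = 12, first share = 24
Difference = |12 - 24| = 12

12


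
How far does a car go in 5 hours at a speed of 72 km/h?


Using distance = speed * time
Speed = 72 km/h
Time = 5 hours
Distance = 72 * 5
= 360 km

360


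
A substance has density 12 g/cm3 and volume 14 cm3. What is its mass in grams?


Using mass = density * volume
Density = 12 g/cm3
Volume = 14 cm3
Mass = 12 * 14
= 168 g

168


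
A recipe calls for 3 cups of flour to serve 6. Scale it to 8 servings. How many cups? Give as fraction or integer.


Original: 3 cups for 6 servings
Target servings = 8
Scaling factor = 8/6
New amount = 3 * 8/6
= 24/6
= 4 cups

4


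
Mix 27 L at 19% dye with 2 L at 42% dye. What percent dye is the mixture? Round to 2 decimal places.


Solute in mixture 1 = 19% of 27 L = 27*19/100 = 513/100 L
Solute in mixture 2 = 42% of 2 L = 2*42/100 = 21/25 L
Total solute = 513/100 + 21/25 = 597/100 L
Total volume = 27 + 2 = 29 L
Final concentration = 597/100/29 * 100 = 20.59%

20.59


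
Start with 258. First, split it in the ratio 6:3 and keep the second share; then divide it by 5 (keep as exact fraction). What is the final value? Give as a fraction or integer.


Start with 258.
Step 1: Split 6:3, second share = 258 * 3/9 = 86
Step 2: Divide by 5: 86 / 5 = 86/5
Final result = 86/5

86/5


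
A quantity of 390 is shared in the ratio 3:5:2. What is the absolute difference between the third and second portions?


Total parts = 3 + 5 + 2 = 10
Value per part = 390 / 10 = 39
Shares: 3*39=117, 5*39=195, 2*39=78
Third share = 78, second share = 195
Difference = |78 - 195| = 117

117


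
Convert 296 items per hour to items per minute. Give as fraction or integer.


Converting from per hour to per minute
Rate = 296 items per hour
Divide by 60: 296/60
= 74/15 items per minute

74/15


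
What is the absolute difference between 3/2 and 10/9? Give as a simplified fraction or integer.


Simplify: 3/2 = 3/2 and 10/9 = 10/9
Find common denominator: LCD = 18
Convert: 27/18 and 20/18
Difference = |27 - 20|/18 = 7/18
Simplified = 7/18

7/18


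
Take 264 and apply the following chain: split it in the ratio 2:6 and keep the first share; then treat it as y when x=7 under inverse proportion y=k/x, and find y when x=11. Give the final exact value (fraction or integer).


Start with 264.
Step 1: Split 2:6, first share = 264 * 2/8 = 66
Step 2: Inverse prop: k = (66)*7; new y = k/11 = 66*7/11 = 42
Final result = 42

42


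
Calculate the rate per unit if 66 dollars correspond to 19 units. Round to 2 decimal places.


Total dollars = 66
Number of units = 19
Unit rate = 66 / 19
= 3.47 dollars per unit

3.47


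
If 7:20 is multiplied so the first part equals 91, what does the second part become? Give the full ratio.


Original ratio: 7:20
First term target: 91
Scale factor = 91 / 7 = 13
Multiply second term: 20 * 13 = 260
Equivalent ratio = 91:260

91:260


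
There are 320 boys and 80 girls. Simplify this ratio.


Find GCD(320, 80)
GCD = 80
Divide both by 80: 320/80 = 4, 80/80 = 1
Simplified ratio = 4:1

4:1


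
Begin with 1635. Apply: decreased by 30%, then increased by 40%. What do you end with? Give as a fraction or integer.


Start: 1635
Step 1: decrease by 30% => multiply by 70/100
  1635 * 70/100 = 2289/2
Step 2: increase by 40% => multiply by 140/100
  2289/2 * 140/100 = 16023/10
Final value = 16023/10

16023/10


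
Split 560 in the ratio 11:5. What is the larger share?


Total parts = 11 + 5 = 16
Value per part = 560 / 16 = 35
First share = 11 * 35 = 385
Second share = 5 * 35 = 175
Larger share = 385

385


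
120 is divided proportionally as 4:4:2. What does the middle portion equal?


Ratio = 4:4:2
Total parts = 4 + 4 + 2 = 10
Value per part = 120 / 10 = 12
First share = 4 * 12 = 48
Middle share = 4 * 12 = 48
Third share = 2 * 12 = 24

48


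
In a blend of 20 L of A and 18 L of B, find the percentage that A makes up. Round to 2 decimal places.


Volume of A = 20 L
Volume of B = 18 L
Total volume = 20 + 18 = 38 L
Percentage of A = (20/38) * 100
= 52.63%

52.63


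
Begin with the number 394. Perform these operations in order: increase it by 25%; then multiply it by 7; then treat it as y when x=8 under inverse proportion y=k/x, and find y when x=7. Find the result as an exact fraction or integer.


Start with 394.
Step 1: Increase by 25%: 394 * 125/100 = 985/2
Step 2: Multiply by 7: 985/2 * 7 = 6895/2
Step 3: Inverse prop: k = (6895/2)*8; new y = k/7 = 6895/2*8/7 = 3940
Final result = 3940

3940


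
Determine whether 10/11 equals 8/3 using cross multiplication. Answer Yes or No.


Cross multiply to check 10/11 = 8/3
Left cross product: 10 * 3 = 30
Right cross product: 11 * 8 = 88
30 != 88
Not equal, so proportions differ => No

No


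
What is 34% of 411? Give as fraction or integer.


Compute 34% of 411
Convert percentage: 34% = 34/100
Multiply: 411 * 34/100
= 13974/100
= 6987/50

6987/50


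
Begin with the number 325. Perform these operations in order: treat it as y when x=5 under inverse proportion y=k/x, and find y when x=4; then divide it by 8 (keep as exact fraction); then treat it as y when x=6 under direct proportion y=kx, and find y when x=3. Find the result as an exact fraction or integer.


Start with 325.
Step 1: Inverse prop: k = (325)*5; new y = k/4 = 325*5/4 = 1625/4
Step 2: Divide by 8: 1625/4 / 8 = 1625/32
Step 3: Direct prop: k = (1625/32)/6; new y = k*3 = 1625/32*3/6 = 1625/64
Final result = 1625/64

1625/64


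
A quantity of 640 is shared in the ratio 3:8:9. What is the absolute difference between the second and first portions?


Total parts = 3 + 8 + 9 = 20
Value per part = 640 / 20 = 32
Shares: 3*32=96, 8*32=256, 9*32=288
Second share = 256, first share = 96
Difference = |256 - 96| = 160

160


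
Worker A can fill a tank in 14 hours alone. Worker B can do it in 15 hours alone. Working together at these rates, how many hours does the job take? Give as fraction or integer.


Rate of A = 1/14 job per hour
Rate of B = 1/15 job per hour
Combined rate = 1/14 + 1/15
Find common denominator: (15 + 14)/(14*15) = 29/210
Combined rate = 29/210 job per hour
Time together = 1 / (29/210) = 210/29 hours

210/29


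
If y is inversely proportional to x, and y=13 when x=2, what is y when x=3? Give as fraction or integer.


Inverse proportion: y = k/x
Find k: k = 2 * 13 = 26
Compute y at x=3: y = 26/3
y = 26/3

26/3


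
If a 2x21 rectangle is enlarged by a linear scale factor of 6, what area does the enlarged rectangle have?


Original dimensions: 2 x 21
Enlargement factor = 6
New width = 2 * 6 = 12
New height = 21 * 6 = 126
New area = 12 * 126 = 1512

1512


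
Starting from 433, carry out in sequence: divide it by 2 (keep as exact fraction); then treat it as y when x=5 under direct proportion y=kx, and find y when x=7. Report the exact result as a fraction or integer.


Start with 433.
Step 1: Divide by 2: 433 / 2 = 433/2
Step 2: Direct prop: k = (433/2)/5; new y = k*7 = 433/2*7/5 = 3031/10
Final result = 3031/10

3031/10


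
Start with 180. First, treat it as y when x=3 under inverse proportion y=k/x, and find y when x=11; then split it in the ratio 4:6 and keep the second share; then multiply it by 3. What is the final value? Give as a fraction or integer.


Start with 180.
Step 1: Inverse prop: k = (180)*3; new y = k/11 = 180*3/11 = 540/11
Step 2: Split 4:6, second share = 540/11 * 6/10 = 324/11
Step 3: Multiply by 3: 324/11 * 3 = 972/11
Final result = 972/11

972/11


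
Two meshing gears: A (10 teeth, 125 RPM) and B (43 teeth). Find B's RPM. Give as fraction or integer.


Gear ratio: teeth_A * RPM_A = teeth_B * RPM_B
10 * 125 = 43 * RPM_B
1250 = 43 * RPM_B
RPM_B = 1250 / 43
RPM_B = 1250/43

1250/43


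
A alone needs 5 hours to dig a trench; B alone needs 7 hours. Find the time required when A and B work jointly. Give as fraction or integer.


Rate of A = 1/5 job per hour
Rate of B = 1/7 job per hour
Combined rate = 1/5 + 1/7
Find common denominator: (7 + 5)/(5*7) = 12/35
Combined rate = 12/35 job per hour
Time together = 1 / (12/35) = 35/12 hours

35/12


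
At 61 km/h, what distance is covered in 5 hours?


Using distance = speed * time
Speed = 61 km/h
Time = 5 hours
Distance = 61 * 5
= 305 km

305


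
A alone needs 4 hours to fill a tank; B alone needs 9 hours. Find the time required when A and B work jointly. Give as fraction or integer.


Rate of A = 1/4 job per hour
Rate of B = 1/9 job per hour
Combined rate = 1/4 + 1/9
Find common denominator: (9 + 4)/(4*9) = 13/36
Combined rate = 13/36 job per hour
Time together = 1 / (13/36) = 36/13 hours

36/13


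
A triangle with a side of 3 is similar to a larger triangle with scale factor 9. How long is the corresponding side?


Similar triangles have proportional sides
Scale factor = 9
Smaller side = 3
Corresponding larger side = 3 * 9
= 27

27


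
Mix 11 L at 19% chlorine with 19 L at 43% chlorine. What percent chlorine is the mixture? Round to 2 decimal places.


Solute in mixture 1 = 19% of 11 L = 11*19/100 = 209/100 L
Solute in mixture 2 = 43% of 19 L = 19*43/100 = 817/100 L
Total solute = 209/100 + 817/100 = 513/50 L
Total volume = 11 + 19 = 30 L
Final concentration = 513/50/30 * 100 = 34.20%

34.20
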